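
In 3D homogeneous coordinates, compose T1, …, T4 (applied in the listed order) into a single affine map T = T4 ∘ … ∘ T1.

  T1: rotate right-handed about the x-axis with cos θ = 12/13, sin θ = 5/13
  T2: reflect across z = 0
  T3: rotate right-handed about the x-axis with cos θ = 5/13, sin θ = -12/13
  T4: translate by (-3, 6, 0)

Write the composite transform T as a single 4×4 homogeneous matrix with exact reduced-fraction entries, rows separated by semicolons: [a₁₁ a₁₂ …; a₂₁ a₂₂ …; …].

T = [1 0 0 -3; 0 0 -1 6; 0 -1 0 0; 0 0 0 1]

T1 = [1 0 0 0; 0 12/13 -5/13 0; 0 5/13 12/13 0; 0 0 0 1]
T2·T1 = [1 0 0 0; 0 12/13 -5/13 0; 0 -5/13 -12/13 0; 0 0 0 1]
T3·…·T1 = [1 0 0 0; 0 0 -1 0; 0 -1 0 0; 0 0 0 1]
T4·…·T1 = [1 0 0 -3; 0 0 -1 6; 0 -1 0 0; 0 0 0 1]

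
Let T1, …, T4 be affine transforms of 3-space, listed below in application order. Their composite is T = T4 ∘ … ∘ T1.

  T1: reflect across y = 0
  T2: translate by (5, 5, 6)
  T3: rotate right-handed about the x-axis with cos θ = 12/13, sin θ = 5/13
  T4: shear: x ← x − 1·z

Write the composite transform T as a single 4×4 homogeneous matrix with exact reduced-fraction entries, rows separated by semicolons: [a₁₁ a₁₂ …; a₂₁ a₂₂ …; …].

T1 = [1 0 0 0; 0 -1 0 0; 0 0 1 0; 0 0 0 1]
T2·T1 = [1 0 0 5; 0 -1 0 5; 0 0 1 6; 0 0 0 1]
T3·…·T1 = [1 0 0 5; 0 -12/13 -5/13 30/13; 0 -5/13 12/13 97/13; 0 0 0 1]
T4·…·T1 = [1 5/13 -12/13 -32/13; 0 -12/13 -5/13 30/13; 0 -5/13 12/13 97/13; 0 0 0 1]

T = [1 5/13 -12/13 -32/13; 0 -12/13 -5/13 30/13; 0 -5/13 12/13 97/13; 0 0 0 1]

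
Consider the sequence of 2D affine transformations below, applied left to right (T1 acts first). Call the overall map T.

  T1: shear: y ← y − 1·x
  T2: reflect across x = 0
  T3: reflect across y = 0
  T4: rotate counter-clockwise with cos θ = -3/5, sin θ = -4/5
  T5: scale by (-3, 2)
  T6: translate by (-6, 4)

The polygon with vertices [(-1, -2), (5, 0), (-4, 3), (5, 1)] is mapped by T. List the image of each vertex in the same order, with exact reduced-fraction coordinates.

T1 shear: y ← y − 1·x: (-1, -2) → (-1, -1); (5, 0) → (5, -5); (-4, 3) → (-4, 7); (5, 1) → (5, -4)
T2 reflect across x = 0: (-1, -1) → (1, -1); (5, -5) → (-5, -5); (-4, 7) → (4, 7); (5, -4) → (-5, -4)
T3 reflect across y = 0: (1, -1) → (1, 1); (-5, -5) → (-5, 5); (4, 7) → (4, -7); (-5, -4) → (-5, 4)
T4 rotate counter-clockwise with cos θ = -3/5, sin θ = -4/5: (1, 1) → (1/5, -7/5); (-5, 5) → (7, 1); (4, -7) → (-8, 1); (-5, 4) → (31/5, 8/5)
T5 scale by (-3, 2): (1/5, -7/5) → (-3/5, -14/5); (7, 1) → (-21, 2); (-8, 1) → (24, 2); (31/5, 8/5) → (-93/5, 16/5)
T6 translate by (-6, 4): (-3/5, -14/5) → (-33/5, 6/5); (-21, 2) → (-27, 6); (24, 2) → (18, 6); (-93/5, 16/5) → (-123/5, 36/5)

image vertices: (-33/5, 6/5), (-27, 6), (18, 6), (-123/5, 36/5)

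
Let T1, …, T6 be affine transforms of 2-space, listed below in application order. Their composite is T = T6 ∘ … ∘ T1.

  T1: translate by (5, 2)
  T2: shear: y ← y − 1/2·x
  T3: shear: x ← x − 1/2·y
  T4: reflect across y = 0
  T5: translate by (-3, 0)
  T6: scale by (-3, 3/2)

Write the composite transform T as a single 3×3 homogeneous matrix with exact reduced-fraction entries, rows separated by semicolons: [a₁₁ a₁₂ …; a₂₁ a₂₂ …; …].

T1 = [1 0 5; 0 1 2; 0 0 1]
T2·T1 = [1 0 5; -1/2 1 -1/2; 0 0 1]
T3·…·T1 = [5/4 -1/2 21/4; -1/2 1 -1/2; 0 0 1]
T4·…·T1 = [5/4 -1/2 21/4; 1/2 -1 1/2; 0 0 1]
T5·…·T1 = [5/4 -1/2 9/4; 1/2 -1 1/2; 0 0 1]
T6·…·T1 = [-15/4 3/2 -27/4; 3/4 -3/2 3/4; 0 0 1]

T = [-15/4 3/2 -27/4; 3/4 -3/2 3/4; 0 0 1]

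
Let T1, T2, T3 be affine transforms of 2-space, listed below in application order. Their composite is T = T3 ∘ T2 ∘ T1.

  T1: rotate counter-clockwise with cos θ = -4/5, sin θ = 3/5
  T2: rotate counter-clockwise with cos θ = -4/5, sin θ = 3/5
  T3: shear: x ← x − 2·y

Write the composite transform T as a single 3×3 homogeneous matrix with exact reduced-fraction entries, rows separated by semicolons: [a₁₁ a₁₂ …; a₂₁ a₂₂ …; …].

T1 = [-4/5 -3/5 0; 3/5 -4/5 0; 0 0 1]
T2·T1 = [7/25 24/25 0; -24/25 7/25 0; 0 0 1]
T3·…·T1 = [11/5 2/5 0; -24/25 7/25 0; 0 0 1]

T = [11/5 2/5 0; -24/25 7/25 0; 0 0 1]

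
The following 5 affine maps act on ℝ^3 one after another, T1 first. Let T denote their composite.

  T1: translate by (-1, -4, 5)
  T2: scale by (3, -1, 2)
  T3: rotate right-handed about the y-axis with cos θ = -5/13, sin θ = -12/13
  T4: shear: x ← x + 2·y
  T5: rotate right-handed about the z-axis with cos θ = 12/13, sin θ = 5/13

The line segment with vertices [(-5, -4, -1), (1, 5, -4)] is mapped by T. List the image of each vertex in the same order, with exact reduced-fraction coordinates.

image vertices: (1904/169, 2258/169, -256/13), (-535/169, -406/169, -10/13)

T1 translate by (-1, -4, 5): (-5, -4, -1) → (-6, -8, 4); (1, 5, -4) → (0, 1, 1)
T2 scale by (3, -1, 2): (-6, -8, 4) → (-18, 8, 8); (0, 1, 1) → (0, -1, 2)
T3 rotate right-handed about the y-axis with cos θ = -5/13, sin θ = -12/13: (-18, 8, 8) → (-6/13, 8, -256/13); (0, -1, 2) → (-24/13, -1, -10/13)
T4 shear: x ← x + 2·y: (-6/13, 8, -256/13) → (202/13, 8, -256/13); (-24/13, -1, -10/13) → (-50/13, -1, -10/13)
T5 rotate right-handed about the z-axis with cos θ = 12/13, sin θ = 5/13: (202/13, 8, -256/13) → (1904/169, 2258/169, -256/13); (-50/13, -1, -10/13) → (-535/169, -406/169, -10/13)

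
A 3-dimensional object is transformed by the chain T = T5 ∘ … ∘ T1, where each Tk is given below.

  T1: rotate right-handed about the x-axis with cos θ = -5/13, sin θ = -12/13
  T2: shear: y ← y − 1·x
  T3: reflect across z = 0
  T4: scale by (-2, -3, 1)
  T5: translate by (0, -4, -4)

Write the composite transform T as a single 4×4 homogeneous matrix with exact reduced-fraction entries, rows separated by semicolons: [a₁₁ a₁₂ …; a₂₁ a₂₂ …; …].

T = [-2 0 0 0; 3 15/13 -36/13 -4; 0 12/13 5/13 -4; 0 0 0 1]

T1 = [1 0 0 0; 0 -5/13 12/13 0; 0 -12/13 -5/13 0; 0 0 0 1]
T2·T1 = [1 0 0 0; -1 -5/13 12/13 0; 0 -12/13 -5/13 0; 0 0 0 1]
T3·…·T1 = [1 0 0 0; -1 -5/13 12/13 0; 0 12/13 5/13 0; 0 0 0 1]
T4·…·T1 = [-2 0 0 0; 3 15/13 -36/13 0; 0 12/13 5/13 0; 0 0 0 1]
T5·…·T1 = [-2 0 0 0; 3 15/13 -36/13 -4; 0 12/13 5/13 -4; 0 0 0 1]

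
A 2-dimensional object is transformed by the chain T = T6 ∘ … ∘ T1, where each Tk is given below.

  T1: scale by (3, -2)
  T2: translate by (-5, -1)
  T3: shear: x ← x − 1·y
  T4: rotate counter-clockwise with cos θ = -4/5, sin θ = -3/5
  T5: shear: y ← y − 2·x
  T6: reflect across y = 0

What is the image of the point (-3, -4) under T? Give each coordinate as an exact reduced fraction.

T1 scale by (3, -2): (-3, -4) → (-9, 8)
T2 translate by (-5, -1): (-9, 8) → (-14, 7)
T3 shear: x ← x − 1·y: (-14, 7) → (-21, 7)
T4 rotate counter-clockwise with cos θ = -4/5, sin θ = -3/5: (-21, 7) → (21, 7)
T5 shear: y ← y − 2·x: (21, 7) → (21, -35)
T6 reflect across y = 0: (21, -35) → (21, 35)

T(p) = (21, 35)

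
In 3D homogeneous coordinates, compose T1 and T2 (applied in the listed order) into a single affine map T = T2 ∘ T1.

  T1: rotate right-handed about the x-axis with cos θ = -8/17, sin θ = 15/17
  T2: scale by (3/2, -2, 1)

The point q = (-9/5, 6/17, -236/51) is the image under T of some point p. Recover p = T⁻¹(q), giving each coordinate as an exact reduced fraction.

T1 = [1 0 0 0; 0 -8/17 -15/17 0; 0 15/17 -8/17 0; 0 0 0 1]
T2·T1 = [3/2 0 0 0; 0 16/17 30/17 0; 0 15/17 -8/17 0; 0 0 0 1]
det M = -3; M⁻¹ = [2/3 0 0 0; 0 4/17 15/17 0; 0 15/34 -8/17 0; 0 0 0 1]
M⁻¹ · (-9/5, 6/17, -236/51)ᵀ = (-6/5, -4, 7/3)ᵀ

p = (-6/5, -4, 7/3)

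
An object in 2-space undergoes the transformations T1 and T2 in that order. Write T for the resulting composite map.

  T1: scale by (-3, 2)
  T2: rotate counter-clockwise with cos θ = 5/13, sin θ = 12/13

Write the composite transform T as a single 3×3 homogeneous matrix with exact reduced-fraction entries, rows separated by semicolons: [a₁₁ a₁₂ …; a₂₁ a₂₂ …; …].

T1 = [-3 0 0; 0 2 0; 0 0 1]
T2·T1 = [-15/13 -24/13 0; -36/13 10/13 0; 0 0 1]

T = [-15/13 -24/13 0; -36/13 10/13 0; 0 0 1]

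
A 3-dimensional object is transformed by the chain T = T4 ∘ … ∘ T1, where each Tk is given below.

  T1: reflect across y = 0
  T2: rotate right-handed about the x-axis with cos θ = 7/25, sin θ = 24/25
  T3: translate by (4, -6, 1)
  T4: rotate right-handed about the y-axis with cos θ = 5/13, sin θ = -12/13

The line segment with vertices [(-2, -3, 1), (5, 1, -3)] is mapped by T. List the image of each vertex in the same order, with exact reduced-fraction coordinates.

image vertices: (-998/325, -153/25, 224/65), (21/5, -17/5, 8)

T1 reflect across y = 0: (-2, -3, 1) → (-2, 3, 1); (5, 1, -3) → (5, -1, -3)
T2 rotate right-handed about the x-axis with cos θ = 7/25, sin θ = 24/25: (-2, 3, 1) → (-2, -3/25, 79/25); (5, -1, -3) → (5, 13/5, -9/5)
T3 translate by (4, -6, 1): (-2, -3/25, 79/25) → (2, -153/25, 104/25); (5, 13/5, -9/5) → (9, -17/5, -4/5)
T4 rotate right-handed about the y-axis with cos θ = 5/13, sin θ = -12/13: (2, -153/25, 104/25) → (-998/325, -153/25, 224/65); (9, -17/5, -4/5) → (21/5, -17/5, 8)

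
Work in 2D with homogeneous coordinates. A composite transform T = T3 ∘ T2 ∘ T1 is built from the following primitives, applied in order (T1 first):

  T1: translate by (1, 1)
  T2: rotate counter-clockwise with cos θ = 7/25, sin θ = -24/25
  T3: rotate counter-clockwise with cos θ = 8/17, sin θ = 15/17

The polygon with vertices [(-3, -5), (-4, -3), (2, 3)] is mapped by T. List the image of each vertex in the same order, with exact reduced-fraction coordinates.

T1 translate by (1, 1): (-3, -5) → (-2, -4); (-4, -3) → (-3, -2); (2, 3) → (3, 4)
T2 rotate counter-clockwise with cos θ = 7/25, sin θ = -24/25: (-2, -4) → (-22/5, 4/5); (-3, -2) → (-69/25, 58/25); (3, 4) → (117/25, -44/25)
T3 rotate counter-clockwise with cos θ = 8/17, sin θ = 15/17: (-22/5, 4/5) → (-236/85, -298/85); (-69/25, 58/25) → (-1422/425, -571/425); (117/25, -44/25) → (1596/425, 1403/425)

image vertices: (-236/85, -298/85), (-1422/425, -571/425), (1596/425, 1403/425)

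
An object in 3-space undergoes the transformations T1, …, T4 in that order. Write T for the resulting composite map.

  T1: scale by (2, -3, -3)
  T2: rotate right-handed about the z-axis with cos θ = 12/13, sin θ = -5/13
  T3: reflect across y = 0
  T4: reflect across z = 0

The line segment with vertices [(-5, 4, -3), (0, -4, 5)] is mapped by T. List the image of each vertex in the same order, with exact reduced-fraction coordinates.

T1 scale by (2, -3, -3): (-5, 4, -3) → (-10, -12, 9); (0, -4, 5) → (0, 12, -15)
T2 rotate right-handed about the z-axis with cos θ = 12/13, sin θ = -5/13: (-10, -12, 9) → (-180/13, -94/13, 9); (0, 12, -15) → (60/13, 144/13, -15)
T3 reflect across y = 0: (-180/13, -94/13, 9) → (-180/13, 94/13, 9); (60/13, 144/13, -15) → (60/13, -144/13, -15)
T4 reflect across z = 0: (-180/13, 94/13, 9) → (-180/13, 94/13, -9); (60/13, -144/13, -15) → (60/13, -144/13, 15)

image vertices: (-180/13, 94/13, -9), (60/13, -144/13, 15)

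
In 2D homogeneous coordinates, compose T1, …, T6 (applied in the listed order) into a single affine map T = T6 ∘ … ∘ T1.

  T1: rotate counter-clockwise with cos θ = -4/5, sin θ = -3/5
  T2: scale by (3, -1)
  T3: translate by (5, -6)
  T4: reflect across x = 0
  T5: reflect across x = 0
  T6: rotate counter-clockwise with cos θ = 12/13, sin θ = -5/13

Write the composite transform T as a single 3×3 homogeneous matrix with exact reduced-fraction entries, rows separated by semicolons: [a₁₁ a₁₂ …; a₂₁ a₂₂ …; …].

T1 = [-4/5 3/5 0; -3/5 -4/5 0; 0 0 1]
T2·T1 = [-12/5 9/5 0; 3/5 4/5 0; 0 0 1]
T3·…·T1 = [-12/5 9/5 5; 3/5 4/5 -6; 0 0 1]
T4·…·T1 = [12/5 -9/5 -5; 3/5 4/5 -6; 0 0 1]
T5·…·T1 = [-12/5 9/5 5; 3/5 4/5 -6; 0 0 1]
T6·…·T1 = [-129/65 128/65 30/13; 96/65 3/65 -97/13; 0 0 1]

T = [-129/65 128/65 30/13; 96/65 3/65 -97/13; 0 0 1]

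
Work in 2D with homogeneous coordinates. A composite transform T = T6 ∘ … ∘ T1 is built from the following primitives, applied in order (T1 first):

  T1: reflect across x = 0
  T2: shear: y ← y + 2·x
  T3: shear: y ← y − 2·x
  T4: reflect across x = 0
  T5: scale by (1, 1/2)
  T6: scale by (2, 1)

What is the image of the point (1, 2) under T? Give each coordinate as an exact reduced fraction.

T1 reflect across x = 0: (1, 2) → (-1, 2)
T2 shear: y ← y + 2·x: (-1, 2) → (-1, 0)
T3 shear: y ← y − 2·x: (-1, 0) → (-1, 2)
T4 reflect across x = 0: (-1, 2) → (1, 2)
T5 scale by (1, 1/2): (1, 2) → (1, 1)
T6 scale by (2, 1): (1, 1) → (2, 1)

T(p) = (2, 1)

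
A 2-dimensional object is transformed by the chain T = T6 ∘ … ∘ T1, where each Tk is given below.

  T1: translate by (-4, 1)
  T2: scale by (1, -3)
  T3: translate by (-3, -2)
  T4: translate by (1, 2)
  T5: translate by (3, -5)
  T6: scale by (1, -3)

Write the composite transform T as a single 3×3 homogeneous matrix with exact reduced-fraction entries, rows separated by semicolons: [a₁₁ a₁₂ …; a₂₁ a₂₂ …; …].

T1 = [1 0 -4; 0 1 1; 0 0 1]
T2·T1 = [1 0 -4; 0 -3 -3; 0 0 1]
T3·…·T1 = [1 0 -7; 0 -3 -5; 0 0 1]
T4·…·T1 = [1 0 -6; 0 -3 -3; 0 0 1]
T5·…·T1 = [1 0 -3; 0 -3 -8; 0 0 1]
T6·…·T1 = [1 0 -3; 0 9 24; 0 0 1]

T = [1 0 -3; 0 9 24; 0 0 1]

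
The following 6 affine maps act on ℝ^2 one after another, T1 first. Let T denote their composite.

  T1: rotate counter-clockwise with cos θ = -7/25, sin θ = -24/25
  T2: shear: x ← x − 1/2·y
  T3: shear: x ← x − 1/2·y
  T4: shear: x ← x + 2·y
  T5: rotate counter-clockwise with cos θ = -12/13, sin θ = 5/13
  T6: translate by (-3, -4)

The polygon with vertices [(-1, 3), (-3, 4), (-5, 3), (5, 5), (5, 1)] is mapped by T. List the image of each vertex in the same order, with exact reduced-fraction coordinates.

T1 rotate counter-clockwise with cos θ = -7/25, sin θ = -24/25: (-1, 3) → (79/25, 3/25); (-3, 4) → (117/25, 44/25); (-5, 3) → (107/25, 99/25); (5, 5) → (17/5, -31/5); (5, 1) → (-11/25, -127/25)
T2 shear: x ← x − 1/2·y: (79/25, 3/25) → (31/10, 3/25); (117/25, 44/25) → (19/5, 44/25); (107/25, 99/25) → (23/10, 99/25); (17/5, -31/5) → (13/2, -31/5); (-11/25, -127/25) → (21/10, -127/25)
T3 shear: x ← x − 1/2·y: (31/10, 3/25) → (76/25, 3/25); (19/5, 44/25) → (73/25, 44/25); (23/10, 99/25) → (8/25, 99/25); (13/2, -31/5) → (48/5, -31/5); (21/10, -127/25) → (116/25, -127/25)
T4 shear: x ← x + 2·y: (76/25, 3/25) → (82/25, 3/25); (73/25, 44/25) → (161/25, 44/25); (8/25, 99/25) → (206/25, 99/25); (48/5, -31/5) → (-14/5, -31/5); (116/25, -127/25) → (-138/25, -127/25)
T5 rotate counter-clockwise with cos θ = -12/13, sin θ = 5/13: (82/25, 3/25) → (-999/325, 374/325); (161/25, 44/25) → (-2152/325, 277/325); (206/25, 99/25) → (-2967/325, -158/325); (-14/5, -31/5) → (323/65, 302/65); (-138/25, -127/25) → (2291/325, 834/325)
T6 translate by (-3, -4): (-999/325, 374/325) → (-1974/325, -926/325); (-2152/325, 277/325) → (-3127/325, -1023/325); (-2967/325, -158/325) → (-3942/325, -1458/325); (323/65, 302/65) → (128/65, 42/65); (2291/325, 834/325) → (1316/325, -466/325)

image vertices: (-1974/325, -926/325), (-3127/325, -1023/325), (-3942/325, -1458/325), (128/65, 42/65), (1316/325, -466/325)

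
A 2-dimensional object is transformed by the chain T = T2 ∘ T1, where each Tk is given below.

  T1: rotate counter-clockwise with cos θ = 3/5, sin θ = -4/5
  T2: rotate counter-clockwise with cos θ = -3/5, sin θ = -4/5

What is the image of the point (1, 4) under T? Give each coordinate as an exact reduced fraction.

T1 rotate counter-clockwise with cos θ = 3/5, sin θ = -4/5: (1, 4) → (19/5, 8/5)
T2 rotate counter-clockwise with cos θ = -3/5, sin θ = -4/5: (19/5, 8/5) → (-1, -4)

T(p) = (-1, -4)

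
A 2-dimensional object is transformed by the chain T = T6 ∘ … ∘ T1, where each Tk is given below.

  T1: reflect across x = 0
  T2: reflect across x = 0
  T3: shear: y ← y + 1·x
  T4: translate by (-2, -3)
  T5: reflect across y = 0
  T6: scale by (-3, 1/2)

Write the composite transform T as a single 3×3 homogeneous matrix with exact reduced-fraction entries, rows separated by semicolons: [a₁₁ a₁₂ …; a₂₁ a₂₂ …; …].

T1 = [-1 0 0; 0 1 0; 0 0 1]
T2·T1 = [1 0 0; 0 1 0; 0 0 1]
T3·…·T1 = [1 0 0; 1 1 0; 0 0 1]
T4·…·T1 = [1 0 -2; 1 1 -3; 0 0 1]
T5·…·T1 = [1 0 -2; -1 -1 3; 0 0 1]
T6·…·T1 = [-3 0 6; -1/2 -1/2 3/2; 0 0 1]

T = [-3 0 6; -1/2 -1/2 3/2; 0 0 1]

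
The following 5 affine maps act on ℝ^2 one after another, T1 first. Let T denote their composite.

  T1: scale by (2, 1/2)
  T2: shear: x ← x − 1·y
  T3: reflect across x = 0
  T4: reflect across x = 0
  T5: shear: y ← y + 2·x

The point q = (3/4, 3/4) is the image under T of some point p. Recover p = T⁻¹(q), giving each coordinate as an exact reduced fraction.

T1 = [2 0 0; 0 1/2 0; 0 0 1]
T2·T1 = [2 -1/2 0; 0 1/2 0; 0 0 1]
T3·…·T1 = [-2 1/2 0; 0 1/2 0; 0 0 1]
T4·…·T1 = [2 -1/2 0; 0 1/2 0; 0 0 1]
T5·…·T1 = [2 -1/2 0; 4 -1/2 0; 0 0 1]
det M = 1; M⁻¹ = [-1/2 1/2 0; -4 2 0; 0 0 1]
M⁻¹ · (3/4, 3/4)ᵀ = (0, -3/2)ᵀ

p = (0, -3/2)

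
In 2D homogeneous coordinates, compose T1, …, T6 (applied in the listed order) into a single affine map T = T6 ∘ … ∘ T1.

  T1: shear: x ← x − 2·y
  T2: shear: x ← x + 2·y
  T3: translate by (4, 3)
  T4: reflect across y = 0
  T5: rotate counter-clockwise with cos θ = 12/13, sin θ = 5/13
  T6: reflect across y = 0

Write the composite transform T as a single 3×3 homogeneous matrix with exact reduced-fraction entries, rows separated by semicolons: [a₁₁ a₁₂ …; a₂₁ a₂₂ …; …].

T1 = [1 -2 0; 0 1 0; 0 0 1]
T2·T1 = [1 0 0; 0 1 0; 0 0 1]
T3·…·T1 = [1 0 4; 0 1 3; 0 0 1]
T4·…·T1 = [1 0 4; 0 -1 -3; 0 0 1]
T5·…·T1 = [12/13 5/13 63/13; 5/13 -12/13 -16/13; 0 0 1]
T6·…·T1 = [12/13 5/13 63/13; -5/13 12/13 16/13; 0 0 1]

T = [12/13 5/13 63/13; -5/13 12/13 16/13; 0 0 1]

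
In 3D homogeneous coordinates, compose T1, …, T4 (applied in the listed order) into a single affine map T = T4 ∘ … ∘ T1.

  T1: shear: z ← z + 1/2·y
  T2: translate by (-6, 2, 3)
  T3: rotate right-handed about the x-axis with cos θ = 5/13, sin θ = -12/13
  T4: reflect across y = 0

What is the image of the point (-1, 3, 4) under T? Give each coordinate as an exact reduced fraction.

T(p) = (-7, -127/13, -35/26)

T1 shear: z ← z + 1/2·y: (-1, 3, 4) → (-1, 3, 11/2)
T2 translate by (-6, 2, 3): (-1, 3, 11/2) → (-7, 5, 17/2)
T3 rotate right-handed about the x-axis with cos θ = 5/13, sin θ = -12/13: (-7, 5, 17/2) → (-7, 127/13, -35/26)
T4 reflect across y = 0: (-7, 127/13, -35/26) → (-7, -127/13, -35/26)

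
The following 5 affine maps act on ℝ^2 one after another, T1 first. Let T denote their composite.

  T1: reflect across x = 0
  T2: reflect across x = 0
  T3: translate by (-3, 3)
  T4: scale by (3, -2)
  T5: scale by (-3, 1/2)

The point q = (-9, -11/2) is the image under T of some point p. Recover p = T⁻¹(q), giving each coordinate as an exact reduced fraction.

p = (4, 5/2)

T1 = [-1 0 0; 0 1 0; 0 0 1]
T2·T1 = [1 0 0; 0 1 0; 0 0 1]
T3·…·T1 = [1 0 -3; 0 1 3; 0 0 1]
T4·…·T1 = [3 0 -9; 0 -2 -6; 0 0 1]
T5·…·T1 = [-9 0 27; 0 -1 -3; 0 0 1]
det M = 9; M⁻¹ = [-1/9 0 3; 0 -1 -3; 0 0 1]
M⁻¹ · (-9, -11/2)ᵀ = (4, 5/2)ᵀ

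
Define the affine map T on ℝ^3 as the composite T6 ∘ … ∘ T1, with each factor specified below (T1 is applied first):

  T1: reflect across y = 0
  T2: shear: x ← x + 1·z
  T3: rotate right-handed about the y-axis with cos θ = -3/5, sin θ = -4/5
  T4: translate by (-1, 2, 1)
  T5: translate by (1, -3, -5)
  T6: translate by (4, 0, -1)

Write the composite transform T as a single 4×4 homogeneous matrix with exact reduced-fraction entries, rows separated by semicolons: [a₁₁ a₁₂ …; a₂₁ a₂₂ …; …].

T1 = [1 0 0 0; 0 -1 0 0; 0 0 1 0; 0 0 0 1]
T2·T1 = [1 0 1 0; 0 -1 0 0; 0 0 1 0; 0 0 0 1]
T3·…·T1 = [-3/5 0 -7/5 0; 0 -1 0 0; 4/5 0 1/5 0; 0 0 0 1]
T4·…·T1 = [-3/5 0 -7/5 -1; 0 -1 0 2; 4/5 0 1/5 1; 0 0 0 1]
T5·…·T1 = [-3/5 0 -7/5 0; 0 -1 0 -1; 4/5 0 1/5 -4; 0 0 0 1]
T6·…·T1 = [-3/5 0 -7/5 4; 0 -1 0 -1; 4/5 0 1/5 -5; 0 0 0 1]

T = [-3/5 0 -7/5 4; 0 -1 0 -1; 4/5 0 1/5 -5; 0 0 0 1]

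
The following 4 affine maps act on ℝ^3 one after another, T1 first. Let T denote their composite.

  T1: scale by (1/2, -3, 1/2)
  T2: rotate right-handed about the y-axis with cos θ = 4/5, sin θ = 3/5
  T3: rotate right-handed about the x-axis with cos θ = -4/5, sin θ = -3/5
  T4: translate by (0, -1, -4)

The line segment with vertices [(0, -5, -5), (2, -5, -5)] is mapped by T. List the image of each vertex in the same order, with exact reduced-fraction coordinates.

image vertices: (-3/2, -71/5, -57/5), (-7/10, -364/25, -273/25)

T1 scale by (1/2, -3, 1/2): (0, -5, -5) → (0, 15, -5/2); (2, -5, -5) → (1, 15, -5/2)
T2 rotate right-handed about the y-axis with cos θ = 4/5, sin θ = 3/5: (0, 15, -5/2) → (-3/2, 15, -2); (1, 15, -5/2) → (-7/10, 15, -13/5)
T3 rotate right-handed about the x-axis with cos θ = -4/5, sin θ = -3/5: (-3/2, 15, -2) → (-3/2, -66/5, -37/5); (-7/10, 15, -13/5) → (-7/10, -339/25, -173/25)
T4 translate by (0, -1, -4): (-3/2, -66/5, -37/5) → (-3/2, -71/5, -57/5); (-7/10, -339/25, -173/25) → (-7/10, -364/25, -273/25)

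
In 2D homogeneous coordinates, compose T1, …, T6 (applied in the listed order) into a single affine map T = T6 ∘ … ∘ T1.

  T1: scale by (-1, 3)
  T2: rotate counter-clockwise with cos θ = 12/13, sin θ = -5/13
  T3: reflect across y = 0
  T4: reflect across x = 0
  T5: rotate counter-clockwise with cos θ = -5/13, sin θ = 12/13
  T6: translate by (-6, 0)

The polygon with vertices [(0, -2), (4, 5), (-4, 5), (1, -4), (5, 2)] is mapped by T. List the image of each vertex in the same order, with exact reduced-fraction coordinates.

image vertices: (-12, 0), (9, 4), (9, -4), (-18, 1), (0, 5)

T1 scale by (-1, 3): (0, -2) → (0, -6); (4, 5) → (-4, 15); (-4, 5) → (4, 15); (1, -4) → (-1, -12); (5, 2) → (-5, 6)
T2 rotate counter-clockwise with cos θ = 12/13, sin θ = -5/13: (0, -6) → (-30/13, -72/13); (-4, 15) → (27/13, 200/13); (4, 15) → (123/13, 160/13); (-1, -12) → (-72/13, -139/13); (-5, 6) → (-30/13, 97/13)
T3 reflect across y = 0: (-30/13, -72/13) → (-30/13, 72/13); (27/13, 200/13) → (27/13, -200/13); (123/13, 160/13) → (123/13, -160/13); (-72/13, -139/13) → (-72/13, 139/13); (-30/13, 97/13) → (-30/13, -97/13)
T4 reflect across x = 0: (-30/13, 72/13) → (30/13, 72/13); (27/13, -200/13) → (-27/13, -200/13); (123/13, -160/13) → (-123/13, -160/13); (-72/13, 139/13) → (72/13, 139/13); (-30/13, -97/13) → (30/13, -97/13)
T5 rotate counter-clockwise with cos θ = -5/13, sin θ = 12/13: (30/13, 72/13) → (-6, 0); (-27/13, -200/13) → (15, 4); (-123/13, -160/13) → (15, -4); (72/13, 139/13) → (-12, 1); (30/13, -97/13) → (6, 5)
T6 translate by (-6, 0): (-6, 0) → (-12, 0); (15, 4) → (9, 4); (15, -4) → (9, -4); (-12, 1) → (-18, 1); (6, 5) → (0, 5)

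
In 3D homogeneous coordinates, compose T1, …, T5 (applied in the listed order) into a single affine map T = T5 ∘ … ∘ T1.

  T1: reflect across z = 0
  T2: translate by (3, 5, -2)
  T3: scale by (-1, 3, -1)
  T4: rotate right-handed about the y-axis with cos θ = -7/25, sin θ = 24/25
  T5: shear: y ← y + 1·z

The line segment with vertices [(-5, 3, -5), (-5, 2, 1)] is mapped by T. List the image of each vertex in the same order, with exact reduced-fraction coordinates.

image vertices: (-86/25, 573/25, -27/25), (58/25, 456/25, -69/25)

T1 reflect across z = 0: (-5, 3, -5) → (-5, 3, 5); (-5, 2, 1) → (-5, 2, -1)
T2 translate by (3, 5, -2): (-5, 3, 5) → (-2, 8, 3); (-5, 2, -1) → (-2, 7, -3)
T3 scale by (-1, 3, -1): (-2, 8, 3) → (2, 24, -3); (-2, 7, -3) → (2, 21, 3)
T4 rotate right-handed about the y-axis with cos θ = -7/25, sin θ = 24/25: (2, 24, -3) → (-86/25, 24, -27/25); (2, 21, 3) → (58/25, 21, -69/25)
T5 shear: y ← y + 1·z: (-86/25, 24, -27/25) → (-86/25, 573/25, -27/25); (58/25, 21, -69/25) → (58/25, 456/25, -69/25)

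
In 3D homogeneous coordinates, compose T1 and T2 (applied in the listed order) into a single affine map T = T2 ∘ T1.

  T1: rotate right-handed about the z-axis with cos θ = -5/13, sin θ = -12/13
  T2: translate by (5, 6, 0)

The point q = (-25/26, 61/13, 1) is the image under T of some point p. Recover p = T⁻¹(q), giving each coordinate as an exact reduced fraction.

T1 = [-5/13 12/13 0 0; -12/13 -5/13 0 0; 0 0 1 0; 0 0 0 1]
T2·T1 = [-5/13 12/13 0 5; -12/13 -5/13 0 6; 0 0 1 0; 0 0 0 1]
det M = 1; M⁻¹ = [-5/13 -12/13 0 97/13; 12/13 -5/13 0 -30/13; 0 0 1 0; 0 0 0 1]
M⁻¹ · (-25/26, 61/13, 1)ᵀ = (7/2, -5, 1)ᵀ

p = (7/2, -5, 1)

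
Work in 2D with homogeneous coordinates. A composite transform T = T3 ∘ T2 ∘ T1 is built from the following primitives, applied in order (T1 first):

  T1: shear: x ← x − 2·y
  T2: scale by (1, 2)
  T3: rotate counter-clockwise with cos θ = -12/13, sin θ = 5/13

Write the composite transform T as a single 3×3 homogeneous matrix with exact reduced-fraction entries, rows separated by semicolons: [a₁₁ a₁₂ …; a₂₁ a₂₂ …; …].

T = [-12/13 14/13 0; 5/13 -34/13 0; 0 0 1]

T1 = [1 -2 0; 0 1 0; 0 0 1]
T2·T1 = [1 -2 0; 0 2 0; 0 0 1]
T3·…·T1 = [-12/13 14/13 0; 5/13 -34/13 0; 0 0 1]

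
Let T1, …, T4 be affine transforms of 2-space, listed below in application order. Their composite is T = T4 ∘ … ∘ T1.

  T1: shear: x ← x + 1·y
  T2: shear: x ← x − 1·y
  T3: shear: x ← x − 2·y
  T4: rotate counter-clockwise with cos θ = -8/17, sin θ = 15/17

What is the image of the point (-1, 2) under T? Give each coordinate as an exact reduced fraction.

T(p) = (10/17, -91/17)

T1 shear: x ← x + 1·y: (-1, 2) → (1, 2)
T2 shear: x ← x − 1·y: (1, 2) → (-1, 2)
T3 shear: x ← x − 2·y: (-1, 2) → (-5, 2)
T4 rotate counter-clockwise with cos θ = -8/17, sin θ = 15/17: (-5, 2) → (10/17, -91/17)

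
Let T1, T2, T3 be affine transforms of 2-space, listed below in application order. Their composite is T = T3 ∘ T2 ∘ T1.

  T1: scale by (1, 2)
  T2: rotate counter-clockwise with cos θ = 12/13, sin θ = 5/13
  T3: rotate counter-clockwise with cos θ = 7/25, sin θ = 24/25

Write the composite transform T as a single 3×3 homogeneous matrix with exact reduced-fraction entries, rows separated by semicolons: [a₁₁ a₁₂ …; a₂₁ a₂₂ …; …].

T1 = [1 0 0; 0 2 0; 0 0 1]
T2·T1 = [12/13 -10/13 0; 5/13 24/13 0; 0 0 1]
T3·…·T1 = [-36/325 -646/325 0; 323/325 -72/325 0; 0 0 1]

T = [-36/325 -646/325 0; 323/325 -72/325 0; 0 0 1]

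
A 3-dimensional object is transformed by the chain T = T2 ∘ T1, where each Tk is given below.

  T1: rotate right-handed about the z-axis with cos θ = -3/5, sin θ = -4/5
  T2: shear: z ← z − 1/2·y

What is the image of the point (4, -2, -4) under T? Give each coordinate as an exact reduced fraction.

T1 rotate right-handed about the z-axis with cos θ = -3/5, sin θ = -4/5: (4, -2, -4) → (-4, -2, -4)
T2 shear: z ← z − 1/2·y: (-4, -2, -4) → (-4, -2, -3)

T(p) = (-4, -2, -3)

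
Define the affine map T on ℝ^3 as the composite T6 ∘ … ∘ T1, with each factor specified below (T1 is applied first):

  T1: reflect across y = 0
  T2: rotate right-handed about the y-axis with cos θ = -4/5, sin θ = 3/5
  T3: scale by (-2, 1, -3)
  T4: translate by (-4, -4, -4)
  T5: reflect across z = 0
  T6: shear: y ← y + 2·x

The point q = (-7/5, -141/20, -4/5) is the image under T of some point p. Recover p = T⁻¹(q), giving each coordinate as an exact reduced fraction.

p = (2, 1/4, 1/2)

T1 = [1 0 0 0; 0 -1 0 0; 0 0 1 0; 0 0 0 1]
T2·T1 = [-4/5 0 3/5 0; 0 -1 0 0; -3/5 0 -4/5 0; 0 0 0 1]
T3·…·T1 = [8/5 0 -6/5 0; 0 -1 0 0; 9/5 0 12/5 0; 0 0 0 1]
T4·…·T1 = [8/5 0 -6/5 -4; 0 -1 0 -4; 9/5 0 12/5 -4; 0 0 0 1]
T5·…·T1 = [8/5 0 -6/5 -4; 0 -1 0 -4; -9/5 0 -12/5 4; 0 0 0 1]
T6·…·T1 = [8/5 0 -6/5 -4; 16/5 -1 -12/5 -12; -9/5 0 -12/5 4; 0 0 0 1]
det M = 6; M⁻¹ = [2/5 0 -1/5 12/5; 2 -1 0 -4; -3/10 0 -4/15 -2/15; 0 0 0 1]
M⁻¹ · (-7/5, -141/20, -4/5)ᵀ = (2, 1/4, 1/2)ᵀ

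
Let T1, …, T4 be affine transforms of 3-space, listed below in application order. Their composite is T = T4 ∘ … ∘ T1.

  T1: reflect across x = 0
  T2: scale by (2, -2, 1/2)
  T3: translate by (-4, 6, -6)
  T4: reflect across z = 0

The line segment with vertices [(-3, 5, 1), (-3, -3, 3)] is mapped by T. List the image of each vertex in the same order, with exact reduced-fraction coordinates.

image vertices: (2, -4, 11/2), (2, 12, 9/2)

T1 reflect across x = 0: (-3, 5, 1) → (3, 5, 1); (-3, -3, 3) → (3, -3, 3)
T2 scale by (2, -2, 1/2): (3, 5, 1) → (6, -10, 1/2); (3, -3, 3) → (6, 6, 3/2)
T3 translate by (-4, 6, -6): (6, -10, 1/2) → (2, -4, -11/2); (6, 6, 3/2) → (2, 12, -9/2)
T4 reflect across z = 0: (2, -4, -11/2) → (2, -4, 11/2); (2, 12, -9/2) → (2, 12, 9/2)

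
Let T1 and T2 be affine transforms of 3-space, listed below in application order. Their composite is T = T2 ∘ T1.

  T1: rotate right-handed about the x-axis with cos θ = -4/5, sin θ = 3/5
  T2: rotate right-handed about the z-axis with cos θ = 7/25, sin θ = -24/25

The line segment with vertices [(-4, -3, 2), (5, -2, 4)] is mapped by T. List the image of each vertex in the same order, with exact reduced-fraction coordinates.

T1 rotate right-handed about the x-axis with cos θ = -4/5, sin θ = 3/5: (-4, -3, 2) → (-4, 6/5, -17/5); (5, -2, 4) → (5, -4/5, -22/5)
T2 rotate right-handed about the z-axis with cos θ = 7/25, sin θ = -24/25: (-4, 6/5, -17/5) → (4/125, 522/125, -17/5); (5, -4/5, -22/5) → (79/125, -628/125, -22/5)

image vertices: (4/125, 522/125, -17/5), (79/125, -628/125, -22/5)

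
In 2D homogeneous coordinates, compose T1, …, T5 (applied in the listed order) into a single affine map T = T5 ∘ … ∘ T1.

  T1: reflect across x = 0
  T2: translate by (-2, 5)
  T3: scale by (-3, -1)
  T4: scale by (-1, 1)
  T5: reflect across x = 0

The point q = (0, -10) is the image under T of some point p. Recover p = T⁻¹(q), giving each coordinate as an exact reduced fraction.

T1 = [-1 0 0; 0 1 0; 0 0 1]
T2·T1 = [-1 0 -2; 0 1 5; 0 0 1]
T3·…·T1 = [3 0 6; 0 -1 -5; 0 0 1]
T4·…·T1 = [-3 0 -6; 0 -1 -5; 0 0 1]
T5·…·T1 = [3 0 6; 0 -1 -5; 0 0 1]
det M = -3; M⁻¹ = [1/3 0 -2; 0 -1 -5; 0 0 1]
M⁻¹ · (0, -10)ᵀ = (-2, 5)ᵀ

p = (-2, 5)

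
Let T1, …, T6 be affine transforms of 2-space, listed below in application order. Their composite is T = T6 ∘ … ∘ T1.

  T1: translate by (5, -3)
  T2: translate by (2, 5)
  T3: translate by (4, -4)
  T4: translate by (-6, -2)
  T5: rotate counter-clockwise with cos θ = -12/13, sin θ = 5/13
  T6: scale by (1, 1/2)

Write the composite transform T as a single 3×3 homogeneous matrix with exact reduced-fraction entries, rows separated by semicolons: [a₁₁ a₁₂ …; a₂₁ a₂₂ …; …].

T1 = [1 0 5; 0 1 -3; 0 0 1]
T2·T1 = [1 0 7; 0 1 2; 0 0 1]
T3·…·T1 = [1 0 11; 0 1 -2; 0 0 1]
T4·…·T1 = [1 0 5; 0 1 -4; 0 0 1]
T5·…·T1 = [-12/13 -5/13 -40/13; 5/13 -12/13 73/13; 0 0 1]
T6·…·T1 = [-12/13 -5/13 -40/13; 5/26 -6/13 73/26; 0 0 1]

T = [-12/13 -5/13 -40/13; 5/26 -6/13 73/26; 0 0 1]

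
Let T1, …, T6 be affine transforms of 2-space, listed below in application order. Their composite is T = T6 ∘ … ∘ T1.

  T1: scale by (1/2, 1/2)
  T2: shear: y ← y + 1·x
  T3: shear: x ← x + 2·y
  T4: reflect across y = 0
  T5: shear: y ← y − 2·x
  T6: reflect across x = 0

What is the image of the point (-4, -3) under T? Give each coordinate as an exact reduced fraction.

T(p) = (9, 43/2)

T1 scale by (1/2, 1/2): (-4, -3) → (-2, -3/2)
T2 shear: y ← y + 1·x: (-2, -3/2) → (-2, -7/2)
T3 shear: x ← x + 2·y: (-2, -7/2) → (-9, -7/2)
T4 reflect across y = 0: (-9, -7/2) → (-9, 7/2)
T5 shear: y ← y − 2·x: (-9, 7/2) → (-9, 43/2)
T6 reflect across x = 0: (-9, 43/2) → (9, 43/2)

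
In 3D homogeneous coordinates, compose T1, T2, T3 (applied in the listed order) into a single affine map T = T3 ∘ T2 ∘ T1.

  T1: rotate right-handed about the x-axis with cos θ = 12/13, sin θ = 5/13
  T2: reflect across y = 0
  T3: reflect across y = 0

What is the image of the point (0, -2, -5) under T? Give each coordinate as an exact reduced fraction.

T1 rotate right-handed about the x-axis with cos θ = 12/13, sin θ = 5/13: (0, -2, -5) → (0, 1/13, -70/13)
T2 reflect across y = 0: (0, 1/13, -70/13) → (0, -1/13, -70/13)
T3 reflect across y = 0: (0, -1/13, -70/13) → (0, 1/13, -70/13)

T(p) = (0, 1/13, -70/13)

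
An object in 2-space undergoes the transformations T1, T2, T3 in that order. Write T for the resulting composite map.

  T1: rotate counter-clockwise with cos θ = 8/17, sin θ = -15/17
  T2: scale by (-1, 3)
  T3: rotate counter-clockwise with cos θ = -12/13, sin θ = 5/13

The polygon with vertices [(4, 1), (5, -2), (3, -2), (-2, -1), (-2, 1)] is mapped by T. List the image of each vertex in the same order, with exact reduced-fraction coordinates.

image vertices: (1344/221, 1637/221), (1485/221, 3226/221), (843/221, 2226/221), (-54/17, -49/17), (-582/221, -1363/221)

T1 rotate counter-clockwise with cos θ = 8/17, sin θ = -15/17: (4, 1) → (47/17, -52/17); (5, -2) → (10/17, -91/17); (3, -2) → (-6/17, -61/17); (-2, -1) → (-31/17, 22/17); (-2, 1) → (-1/17, 38/17)
T2 scale by (-1, 3): (47/17, -52/17) → (-47/17, -156/17); (10/17, -91/17) → (-10/17, -273/17); (-6/17, -61/17) → (6/17, -183/17); (-31/17, 22/17) → (31/17, 66/17); (-1/17, 38/17) → (1/17, 114/17)
T3 rotate counter-clockwise with cos θ = -12/13, sin θ = 5/13: (-47/17, -156/17) → (1344/221, 1637/221); (-10/17, -273/17) → (1485/221, 3226/221); (6/17, -183/17) → (843/221, 2226/221); (31/17, 66/17) → (-54/17, -49/17); (1/17, 114/17) → (-582/221, -1363/221)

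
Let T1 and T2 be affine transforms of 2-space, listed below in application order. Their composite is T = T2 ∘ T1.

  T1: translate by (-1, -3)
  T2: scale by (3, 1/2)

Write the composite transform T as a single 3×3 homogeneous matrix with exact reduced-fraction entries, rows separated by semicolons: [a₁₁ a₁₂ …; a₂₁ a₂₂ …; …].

T1 = [1 0 -1; 0 1 -3; 0 0 1]
T2·T1 = [3 0 -3; 0 1/2 -3/2; 0 0 1]

T = [3 0 -3; 0 1/2 -3/2; 0 0 1]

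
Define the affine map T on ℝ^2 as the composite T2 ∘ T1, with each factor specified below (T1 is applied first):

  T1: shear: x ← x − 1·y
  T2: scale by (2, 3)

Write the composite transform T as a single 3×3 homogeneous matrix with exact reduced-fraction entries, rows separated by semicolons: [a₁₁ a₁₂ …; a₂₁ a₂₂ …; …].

T = [2 -2 0; 0 3 0; 0 0 1]

T1 = [1 -1 0; 0 1 0; 0 0 1]
T2·T1 = [2 -2 0; 0 3 0; 0 0 1]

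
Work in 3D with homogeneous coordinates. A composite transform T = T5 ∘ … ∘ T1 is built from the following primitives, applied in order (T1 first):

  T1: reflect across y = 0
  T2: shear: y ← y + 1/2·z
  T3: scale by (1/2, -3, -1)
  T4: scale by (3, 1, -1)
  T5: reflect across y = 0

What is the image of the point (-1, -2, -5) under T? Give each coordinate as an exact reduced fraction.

T1 reflect across y = 0: (-1, -2, -5) → (-1, 2, -5)
T2 shear: y ← y + 1/2·z: (-1, 2, -5) → (-1, -1/2, -5)
T3 scale by (1/2, -3, -1): (-1, -1/2, -5) → (-1/2, 3/2, 5)
T4 scale by (3, 1, -1): (-1/2, 3/2, 5) → (-3/2, 3/2, -5)
T5 reflect across y = 0: (-3/2, 3/2, -5) → (-3/2, -3/2, -5)

T(p) = (-3/2, -3/2, -5)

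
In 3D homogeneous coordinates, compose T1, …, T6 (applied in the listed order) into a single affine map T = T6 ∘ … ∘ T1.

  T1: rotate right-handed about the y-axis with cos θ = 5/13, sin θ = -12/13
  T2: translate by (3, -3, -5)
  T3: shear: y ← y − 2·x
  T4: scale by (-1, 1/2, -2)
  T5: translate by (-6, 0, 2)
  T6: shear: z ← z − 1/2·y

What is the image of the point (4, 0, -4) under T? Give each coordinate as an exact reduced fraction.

T(p) = (-185/13, -253/26, 653/52)

T1 rotate right-handed about the y-axis with cos θ = 5/13, sin θ = -12/13: (4, 0, -4) → (68/13, 0, 28/13)
T2 translate by (3, -3, -5): (68/13, 0, 28/13) → (107/13, -3, -37/13)
T3 shear: y ← y − 2·x: (107/13, -3, -37/13) → (107/13, -253/13, -37/13)
T4 scale by (-1, 1/2, -2): (107/13, -253/13, -37/13) → (-107/13, -253/26, 74/13)
T5 translate by (-6, 0, 2): (-107/13, -253/26, 74/13) → (-185/13, -253/26, 100/13)
T6 shear: z ← z − 1/2·y: (-185/13, -253/26, 100/13) → (-185/13, -253/26, 653/52)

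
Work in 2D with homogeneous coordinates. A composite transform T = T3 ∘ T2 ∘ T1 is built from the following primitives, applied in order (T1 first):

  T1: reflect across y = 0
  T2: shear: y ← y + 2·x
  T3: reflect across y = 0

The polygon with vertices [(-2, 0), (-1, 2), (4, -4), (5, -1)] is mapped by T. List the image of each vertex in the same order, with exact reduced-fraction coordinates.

T1 reflect across y = 0: (-2, 0) → (-2, 0); (-1, 2) → (-1, -2); (4, -4) → (4, 4); (5, -1) → (5, 1)
T2 shear: y ← y + 2·x: (-2, 0) → (-2, -4); (-1, -2) → (-1, -4); (4, 4) → (4, 12); (5, 1) → (5, 11)
T3 reflect across y = 0: (-2, -4) → (-2, 4); (-1, -4) → (-1, 4); (4, 12) → (4, -12); (5, 11) → (5, -11)

image vertices: (-2, 4), (-1, 4), (4, -12), (5, -11)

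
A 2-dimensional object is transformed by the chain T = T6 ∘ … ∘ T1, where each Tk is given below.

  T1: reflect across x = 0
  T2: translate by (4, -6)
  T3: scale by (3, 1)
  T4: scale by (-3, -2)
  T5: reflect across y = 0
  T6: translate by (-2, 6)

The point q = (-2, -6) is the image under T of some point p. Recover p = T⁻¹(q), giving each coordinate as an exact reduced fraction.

T1 = [-1 0 0; 0 1 0; 0 0 1]
T2·T1 = [-1 0 4; 0 1 -6; 0 0 1]
T3·…·T1 = [-3 0 12; 0 1 -6; 0 0 1]
T4·…·T1 = [9 0 -36; 0 -2 12; 0 0 1]
T5·…·T1 = [9 0 -36; 0 2 -12; 0 0 1]
T6·…·T1 = [9 0 -38; 0 2 -6; 0 0 1]
det M = 18; M⁻¹ = [1/9 0 38/9; 0 1/2 3; 0 0 1]
M⁻¹ · (-2, -6)ᵀ = (4, 0)ᵀ

p = (4, 0)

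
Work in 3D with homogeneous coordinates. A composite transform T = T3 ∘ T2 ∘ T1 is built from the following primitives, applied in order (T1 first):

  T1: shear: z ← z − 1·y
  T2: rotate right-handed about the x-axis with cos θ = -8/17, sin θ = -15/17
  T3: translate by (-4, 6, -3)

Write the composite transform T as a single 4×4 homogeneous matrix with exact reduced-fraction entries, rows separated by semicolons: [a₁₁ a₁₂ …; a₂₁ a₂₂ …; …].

T1 = [1 0 0 0; 0 1 0 0; 0 -1 1 0; 0 0 0 1]
T2·T1 = [1 0 0 0; 0 -23/17 15/17 0; 0 -7/17 -8/17 0; 0 0 0 1]
T3·…·T1 = [1 0 0 -4; 0 -23/17 15/17 6; 0 -7/17 -8/17 -3; 0 0 0 1]

T = [1 0 0 -4; 0 -23/17 15/17 6; 0 -7/17 -8/17 -3; 0 0 0 1]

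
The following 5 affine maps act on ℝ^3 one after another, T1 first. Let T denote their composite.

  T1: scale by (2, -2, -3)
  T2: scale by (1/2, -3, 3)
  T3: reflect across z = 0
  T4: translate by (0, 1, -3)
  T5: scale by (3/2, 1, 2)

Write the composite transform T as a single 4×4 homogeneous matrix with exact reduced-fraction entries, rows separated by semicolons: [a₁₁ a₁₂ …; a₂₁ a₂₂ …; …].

T = [3/2 0 0 0; 0 6 0 1; 0 0 18 -6; 0 0 0 1]

T1 = [2 0 0 0; 0 -2 0 0; 0 0 -3 0; 0 0 0 1]
T2·T1 = [1 0 0 0; 0 6 0 0; 0 0 -9 0; 0 0 0 1]
T3·…·T1 = [1 0 0 0; 0 6 0 0; 0 0 9 0; 0 0 0 1]
T4·…·T1 = [1 0 0 0; 0 6 0 1; 0 0 9 -3; 0 0 0 1]
T5·…·T1 = [3/2 0 0 0; 0 6 0 1; 0 0 18 -6; 0 0 0 1]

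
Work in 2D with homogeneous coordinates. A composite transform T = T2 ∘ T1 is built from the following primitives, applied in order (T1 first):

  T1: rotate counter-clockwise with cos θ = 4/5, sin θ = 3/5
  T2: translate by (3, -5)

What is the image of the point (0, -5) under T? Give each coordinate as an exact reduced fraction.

T(p) = (6, -9)

T1 rotate counter-clockwise with cos θ = 4/5, sin θ = 3/5: (0, -5) → (3, -4)
T2 translate by (3, -5): (3, -4) → (6, -9)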